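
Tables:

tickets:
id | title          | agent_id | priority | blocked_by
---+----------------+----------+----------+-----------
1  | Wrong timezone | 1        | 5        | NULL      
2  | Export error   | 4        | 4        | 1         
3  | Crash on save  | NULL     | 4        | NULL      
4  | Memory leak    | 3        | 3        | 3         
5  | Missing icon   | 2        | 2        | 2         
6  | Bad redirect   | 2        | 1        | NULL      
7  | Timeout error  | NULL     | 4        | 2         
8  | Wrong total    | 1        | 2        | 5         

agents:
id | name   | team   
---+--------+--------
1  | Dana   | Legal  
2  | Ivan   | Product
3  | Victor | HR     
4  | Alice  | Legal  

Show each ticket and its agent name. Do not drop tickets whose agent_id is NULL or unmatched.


LEFT JOIN keeps every row from tickets (the left table); where agent_id has no match in agents, the agent columns become NULL. Walk through each ticket:
  - ticket 1 (Wrong timezone): agent_id=1 -> matches Dana
  - ticket 2 (Export error): agent_id=4 -> matches Alice
  - ticket 3 (Crash on save): agent_id=NULL, no match -> kept with NULL
  - ticket 4 (Memory leak): agent_id=3 -> matches Victor
  - ticket 5 (Missing icon): agent_id=2 -> matches Ivan
  - ticket 6 (Bad redirect): agent_id=2 -> matches Ivan
  - ticket 7 (Timeout error): agent_id=NULL, no match -> kept with NULL
  - ticket 8 (Wrong total): agent_id=1 -> matches Dana
All 8 rows appear; 2 have NULL agent.

SQL:
SELECT a.title, b.name AS agent
FROM tickets a
LEFT JOIN agents b ON a.agent_id = b.id

Result:
title          | agent 
---------------+-------
Wrong timezone | Dana  
Export error   | Alice 
Crash on save  | NULL  
Memory leak    | Victor
Missing icon   | Ivan  
Bad redirect   | Ivan  
Timeout error  | NULL  
Wrong total    | Dana  


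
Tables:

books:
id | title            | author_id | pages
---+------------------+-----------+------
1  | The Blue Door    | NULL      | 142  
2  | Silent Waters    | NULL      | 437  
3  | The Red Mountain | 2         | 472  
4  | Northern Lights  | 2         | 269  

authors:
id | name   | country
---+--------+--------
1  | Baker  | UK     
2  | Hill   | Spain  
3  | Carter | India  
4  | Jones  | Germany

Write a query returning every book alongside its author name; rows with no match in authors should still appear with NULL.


LEFT JOIN keeps every row from books (the left table); where author_id has no match in authors, the author columns become NULL. Walk through each book:
  - book 1 (The Blue Door): author_id=NULL, no match -> kept with NULL
  - book 2 (Silent Waters): author_id=NULL, no match -> kept with NULL
  - book 3 (The Red Mountain): author_id=2 -> matches Hill
  - book 4 (Northern Lights): author_id=2 -> matches Hill
All 4 rows appear; 2 have NULL author.

SQL:
SELECT a.title, b.name AS author
FROM books a
LEFT JOIN authors b ON a.author_id = b.id

Result:
title            | author
-----------------+-------
The Blue Door    | NULL  
Silent Waters    | NULL  
The Red Mountain | Hill  
Northern Lights  | Hill  


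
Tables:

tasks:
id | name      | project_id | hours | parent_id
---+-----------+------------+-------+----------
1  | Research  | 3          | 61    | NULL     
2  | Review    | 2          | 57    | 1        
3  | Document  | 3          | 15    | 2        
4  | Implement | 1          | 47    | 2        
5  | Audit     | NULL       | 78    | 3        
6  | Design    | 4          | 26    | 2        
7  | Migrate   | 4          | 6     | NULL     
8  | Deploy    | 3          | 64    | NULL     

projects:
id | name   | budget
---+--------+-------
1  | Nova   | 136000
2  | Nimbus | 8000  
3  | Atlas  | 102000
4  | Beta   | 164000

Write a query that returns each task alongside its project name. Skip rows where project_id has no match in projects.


INNER JOIN keeps only tasks rows whose project_id matches an id in projects. Walk through each task:
  - task 1 (Research): project_id=3 -> matches Atlas
  - task 2 (Review): project_id=2 -> matches Nimbus
  - task 3 (Document): project_id=3 -> matches Atlas
  - task 4 (Implement): project_id=1 -> matches Nova
  - task 5 (Audit): project_id=NULL, no match -> dropped
  - task 6 (Design): project_id=4 -> matches Beta
  - task 7 (Migrate): project_id=4 -> matches Beta
  - task 8 (Deploy): project_id=3 -> matches Atlas
So 1 of 8 rows is dropped.

SQL:
SELECT a.name, b.name AS project
FROM tasks a
INNER JOIN projects b ON a.project_id = b.id

Result:
name      | project
----------+--------
Research  | Atlas  
Review    | Nimbus 
Document  | Atlas  
Implement | Nova   
Design    | Beta   
Migrate   | Beta   
Deploy    | Atlas  


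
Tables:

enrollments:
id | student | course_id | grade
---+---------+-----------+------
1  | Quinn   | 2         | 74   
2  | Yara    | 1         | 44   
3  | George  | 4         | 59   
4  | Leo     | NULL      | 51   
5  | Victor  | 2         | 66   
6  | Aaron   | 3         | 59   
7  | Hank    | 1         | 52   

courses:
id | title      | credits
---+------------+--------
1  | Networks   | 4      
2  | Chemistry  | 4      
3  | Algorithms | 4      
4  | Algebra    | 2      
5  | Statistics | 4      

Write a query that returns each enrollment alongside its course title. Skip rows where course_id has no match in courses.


INNER JOIN keeps only enrollments rows whose course_id matches an id in courses. Walk through each enrollment:
  - enrollment 1 (Quinn): course_id=2 -> matches Chemistry
  - enrollment 2 (Yara): course_id=1 -> matches Networks
  - enrollment 3 (George): course_id=4 -> matches Algebra
  - enrollment 4 (Leo): course_id=NULL, no match -> dropped
  - enrollment 5 (Victor): course_id=2 -> matches Chemistry
  - enrollment 6 (Aaron): course_id=3 -> matches Algorithms
  - enrollment 7 (Hank): course_id=1 -> matches Networks
So 1 of 7 rows is dropped.

SQL:
SELECT a.student, b.title AS course
FROM enrollments a
INNER JOIN courses b ON a.course_id = b.id

Result:
student | course    
--------+-----------
Quinn   | Chemistry 
Yara    | Networks  
George  | Algebra   
Victor  | Chemistry 
Aaron   | Algorithms
Hank    | Networks  


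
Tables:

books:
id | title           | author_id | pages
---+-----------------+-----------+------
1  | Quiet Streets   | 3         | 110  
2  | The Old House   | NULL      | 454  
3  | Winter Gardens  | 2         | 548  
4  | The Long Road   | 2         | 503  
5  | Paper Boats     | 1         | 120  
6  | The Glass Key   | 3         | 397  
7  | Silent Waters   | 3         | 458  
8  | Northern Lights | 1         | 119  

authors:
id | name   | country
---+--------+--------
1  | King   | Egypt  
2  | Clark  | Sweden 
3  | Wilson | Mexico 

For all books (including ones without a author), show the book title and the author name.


LEFT JOIN keeps every row from books (the left table); where author_id has no match in authors, the author columns become NULL. Walk through each book:
  - book 1 (Quiet Streets): author_id=3 -> matches Wilson
  - book 2 (The Old House): author_id=NULL, no match -> kept with NULL
  - book 3 (Winter Gardens): author_id=2 -> matches Clark
  - book 4 (The Long Road): author_id=2 -> matches Clark
  - book 5 (Paper Boats): author_id=1 -> matches King
  - book 6 (The Glass Key): author_id=3 -> matches Wilson
  - book 7 (Silent Waters): author_id=3 -> matches Wilson
  - book 8 (Northern Lights): author_id=1 -> matches King
All 8 rows appear; 1 has NULL author.

SQL:
SELECT a.title, b.name AS author
FROM books a
LEFT JOIN authors b ON a.author_id = b.id

Result:
title           | author
----------------+-------
Quiet Streets   | Wilson
The Old House   | NULL  
Winter Gardens  | Clark 
The Long Road   | Clark 
Paper Boats     | King  
The Glass Key   | Wilson
Silent Waters   | Wilson
Northern Lights | King  


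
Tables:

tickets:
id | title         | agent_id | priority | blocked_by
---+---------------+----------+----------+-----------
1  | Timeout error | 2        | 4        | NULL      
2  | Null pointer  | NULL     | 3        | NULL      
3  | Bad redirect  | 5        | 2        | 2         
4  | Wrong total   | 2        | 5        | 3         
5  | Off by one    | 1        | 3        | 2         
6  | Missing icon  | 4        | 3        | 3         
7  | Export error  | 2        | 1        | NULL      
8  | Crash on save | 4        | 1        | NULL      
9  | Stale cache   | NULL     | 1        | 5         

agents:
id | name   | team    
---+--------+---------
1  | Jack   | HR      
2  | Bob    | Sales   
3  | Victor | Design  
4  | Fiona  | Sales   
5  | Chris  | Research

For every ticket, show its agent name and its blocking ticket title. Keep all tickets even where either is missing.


Two LEFT JOINs from the same base table tickets: one to agents via agent_id, one to tickets itself via blocked_by. Both are LEFT so every ticket is preserved.
Match against agents:
  - ticket 1 (Timeout error): agent_id=2 -> matches Bob
  - ticket 2 (Null pointer): agent_id=NULL, no match -> kept with NULL
  - ticket 3 (Bad redirect): agent_id=5 -> matches Chris
  - ticket 4 (Wrong total): agent_id=2 -> matches Bob
  - ticket 5 (Off by one): agent_id=1 -> matches Jack
  - ticket 6 (Missing icon): agent_id=4 -> matches Fiona
  - ticket 7 (Export error): agent_id=2 -> matches Bob
  - ticket 8 (Crash on save): agent_id=4 -> matches Fiona
  - ticket 9 (Stale cache): agent_id=NULL, no match -> kept with NULL
Match against tickets (self):
  - ticket 1 (Timeout error): blocked_by=NULL -> NULL
  - ticket 2 (Null pointer): blocked_by=NULL -> NULL
  - ticket 3 (Bad redirect): blocked_by=2 -> Null pointer
  - ticket 4 (Wrong total): blocked_by=3 -> Bad redirect
  - ticket 5 (Off by one): blocked_by=2 -> Null pointer
  - ticket 6 (Missing icon): blocked_by=3 -> Bad redirect
  - ticket 7 (Export error): blocked_by=NULL -> NULL
  - ticket 8 (Crash on save): blocked_by=NULL -> NULL
  - ticket 9 (Stale cache): blocked_by=5 -> Off by one

SQL:
SELECT a.title, b.name AS agent, c.title AS blocked_by
FROM tickets a
LEFT JOIN agents b ON a.agent_id = b.id
LEFT JOIN tickets c ON a.blocked_by = c.id

Result:
title         | agent | blocked_by  
--------------+-------+-------------
Timeout error | Bob   | NULL        
Null pointer  | NULL  | NULL        
Bad redirect  | Chris | Null pointer
Wrong total   | Bob   | Bad redirect
Off by one    | Jack  | Null pointer
Missing icon  | Fiona | Bad redirect
Export error  | Bob   | NULL        
Crash on save | Fiona | NULL        
Stale cache   | NULL  | Off by one  


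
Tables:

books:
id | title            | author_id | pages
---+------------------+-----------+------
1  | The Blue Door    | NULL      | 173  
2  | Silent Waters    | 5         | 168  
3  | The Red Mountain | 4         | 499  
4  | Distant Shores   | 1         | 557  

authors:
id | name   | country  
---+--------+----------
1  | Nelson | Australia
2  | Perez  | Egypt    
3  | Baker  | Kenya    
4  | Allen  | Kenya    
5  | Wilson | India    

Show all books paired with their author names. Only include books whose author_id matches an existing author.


INNER JOIN keeps only books rows whose author_id matches an id in authors. Walk through each book:
  - book 1 (The Blue Door): author_id=NULL, no match -> dropped
  - book 2 (Silent Waters): author_id=5 -> matches Wilson
  - book 3 (The Red Mountain): author_id=4 -> matches Allen
  - book 4 (Distant Shores): author_id=1 -> matches Nelson
So 1 of 4 rows is dropped.

SQL:
SELECT a.title, b.name AS author
FROM books a
INNER JOIN authors b ON a.author_id = b.id

Result:
title            | author
-----------------+-------
Silent Waters    | Wilson
The Red Mountain | Allen 
Distant Shores   | Nelson


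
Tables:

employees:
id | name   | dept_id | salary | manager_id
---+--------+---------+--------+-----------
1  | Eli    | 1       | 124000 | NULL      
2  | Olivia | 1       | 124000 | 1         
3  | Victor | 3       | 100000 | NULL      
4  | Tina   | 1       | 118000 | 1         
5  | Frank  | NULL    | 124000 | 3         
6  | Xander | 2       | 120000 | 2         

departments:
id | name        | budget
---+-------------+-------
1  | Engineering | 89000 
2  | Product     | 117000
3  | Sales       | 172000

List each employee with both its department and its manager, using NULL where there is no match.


Two LEFT JOINs from the same base table employees: one to departments via dept_id, one to employees itself via manager_id. Both are LEFT so every employee is preserved.
Match against departments:
  - employee 1 (Eli): dept_id=1 -> matches Engineering
  - employee 2 (Olivia): dept_id=1 -> matches Engineering
  - employee 3 (Victor): dept_id=3 -> matches Sales
  - employee 4 (Tina): dept_id=1 -> matches Engineering
  - employee 5 (Frank): dept_id=NULL, no match -> kept with NULL
  - employee 6 (Xander): dept_id=2 -> matches Product
Match against employees (self):
  - employee 1 (Eli): manager_id=NULL -> NULL
  - employee 2 (Olivia): manager_id=1 -> Eli
  - employee 3 (Victor): manager_id=NULL -> NULL
  - employee 4 (Tina): manager_id=1 -> Eli
  - employee 5 (Frank): manager_id=3 -> Victor
  - employee 6 (Xander): manager_id=2 -> Olivia

SQL:
SELECT a.name, b.name AS department, c.name AS manager
FROM employees a
LEFT JOIN departments b ON a.dept_id = b.id
LEFT JOIN employees c ON a.manager_id = c.id

Result:
name   | department  | manager
-------+-------------+--------
Eli    | Engineering | NULL   
Olivia | Engineering | Eli    
Victor | Sales       | NULL   
Tina   | Engineering | Eli    
Frank  | NULL        | Victor 
Xander | Product     | Olivia 


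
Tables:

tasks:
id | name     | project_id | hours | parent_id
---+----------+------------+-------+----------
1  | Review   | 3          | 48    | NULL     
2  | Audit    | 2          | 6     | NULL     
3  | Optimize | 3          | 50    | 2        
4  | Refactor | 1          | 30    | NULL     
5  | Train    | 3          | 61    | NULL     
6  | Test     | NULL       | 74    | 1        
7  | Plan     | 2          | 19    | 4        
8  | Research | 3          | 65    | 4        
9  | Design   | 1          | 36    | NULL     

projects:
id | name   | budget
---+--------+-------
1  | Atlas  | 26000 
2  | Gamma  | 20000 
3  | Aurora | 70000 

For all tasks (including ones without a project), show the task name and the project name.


LEFT JOIN keeps every row from tasks (the left table); where project_id has no match in projects, the project columns become NULL. Walk through each task:
  - task 1 (Review): project_id=3 -> matches Aurora
  - task 2 (Audit): project_id=2 -> matches Gamma
  - task 3 (Optimize): project_id=3 -> matches Aurora
  - task 4 (Refactor): project_id=1 -> matches Atlas
  - task 5 (Train): project_id=3 -> matches Aurora
  - task 6 (Test): project_id=NULL, no match -> kept with NULL
  - task 7 (Plan): project_id=2 -> matches Gamma
  - task 8 (Research): project_id=3 -> matches Aurora
  - task 9 (Design): project_id=1 -> matches Atlas
All 9 rows appear; 1 has NULL project.

SQL:
SELECT a.name, b.name AS project
FROM tasks a
LEFT JOIN projects b ON a.project_id = b.id

Result:
name     | project
---------+--------
Review   | Aurora 
Audit    | Gamma  
Optimize | Aurora 
Refactor | Atlas  
Train    | Aurora 
Test     | NULL   
Plan     | Gamma  
Research | Aurora 
Design   | Atlas  


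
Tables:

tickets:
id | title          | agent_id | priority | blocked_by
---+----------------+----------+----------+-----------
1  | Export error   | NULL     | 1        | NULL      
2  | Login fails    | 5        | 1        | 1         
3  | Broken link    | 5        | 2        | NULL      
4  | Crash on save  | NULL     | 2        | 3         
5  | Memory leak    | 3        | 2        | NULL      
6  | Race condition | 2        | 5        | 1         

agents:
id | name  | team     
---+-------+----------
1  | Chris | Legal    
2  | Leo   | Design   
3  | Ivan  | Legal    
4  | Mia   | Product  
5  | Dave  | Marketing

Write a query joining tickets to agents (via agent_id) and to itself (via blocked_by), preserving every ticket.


Two LEFT JOINs from the same base table tickets: one to agents via agent_id, one to tickets itself via blocked_by. Both are LEFT so every ticket is preserved.
Match against agents:
  - ticket 1 (Export error): agent_id=NULL, no match -> kept with NULL
  - ticket 2 (Login fails): agent_id=5 -> matches Dave
  - ticket 3 (Broken link): agent_id=5 -> matches Dave
  - ticket 4 (Crash on save): agent_id=NULL, no match -> kept with NULL
  - ticket 5 (Memory leak): agent_id=3 -> matches Ivan
  - ticket 6 (Race condition): agent_id=2 -> matches Leo
Match against tickets (self):
  - ticket 1 (Export error): blocked_by=NULL -> NULL
  - ticket 2 (Login fails): blocked_by=1 -> Export error
  - ticket 3 (Broken link): blocked_by=NULL -> NULL
  - ticket 4 (Crash on save): blocked_by=3 -> Broken link
  - ticket 5 (Memory leak): blocked_by=NULL -> NULL
  - ticket 6 (Race condition): blocked_by=1 -> Export error

SQL:
SELECT a.title, b.name AS agent, c.title AS blocked_by
FROM tickets a
LEFT JOIN agents b ON a.agent_id = b.id
LEFT JOIN tickets c ON a.blocked_by = c.id

Result:
title          | agent | blocked_by  
---------------+-------+-------------
Export error   | NULL  | NULL        
Login fails    | Dave  | Export error
Broken link    | Dave  | NULL        
Crash on save  | NULL  | Broken link 
Memory leak    | Ivan  | NULL        
Race condition | Leo   | Export error


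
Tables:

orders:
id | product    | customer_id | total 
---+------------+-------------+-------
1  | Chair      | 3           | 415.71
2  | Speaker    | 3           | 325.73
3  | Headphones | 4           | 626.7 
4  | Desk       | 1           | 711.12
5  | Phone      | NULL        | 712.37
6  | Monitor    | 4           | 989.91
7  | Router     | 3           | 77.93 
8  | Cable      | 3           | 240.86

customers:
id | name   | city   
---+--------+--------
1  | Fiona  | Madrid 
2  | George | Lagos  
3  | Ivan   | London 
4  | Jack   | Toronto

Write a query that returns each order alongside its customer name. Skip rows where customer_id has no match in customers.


INNER JOIN keeps only orders rows whose customer_id matches an id in customers. Walk through each order:
  - order 1 (Chair): customer_id=3 -> matches Ivan
  - order 2 (Speaker): customer_id=3 -> matches Ivan
  - order 3 (Headphones): customer_id=4 -> matches Jack
  - order 4 (Desk): customer_id=1 -> matches Fiona
  - order 5 (Phone): customer_id=NULL, no match -> dropped
  - order 6 (Monitor): customer_id=4 -> matches Jack
  - order 7 (Router): customer_id=3 -> matches Ivan
  - order 8 (Cable): customer_id=3 -> matches Ivan
So 1 of 8 rows is dropped.

SQL:
SELECT a.product, b.name AS customer
FROM orders a
INNER JOIN customers b ON a.customer_id = b.id

Result:
product    | customer
-----------+---------
Chair      | Ivan    
Speaker    | Ivan    
Headphones | Jack    
Desk       | Fiona   
Monitor    | Jack    
Router     | Ivan    
Cable      | Ivan    


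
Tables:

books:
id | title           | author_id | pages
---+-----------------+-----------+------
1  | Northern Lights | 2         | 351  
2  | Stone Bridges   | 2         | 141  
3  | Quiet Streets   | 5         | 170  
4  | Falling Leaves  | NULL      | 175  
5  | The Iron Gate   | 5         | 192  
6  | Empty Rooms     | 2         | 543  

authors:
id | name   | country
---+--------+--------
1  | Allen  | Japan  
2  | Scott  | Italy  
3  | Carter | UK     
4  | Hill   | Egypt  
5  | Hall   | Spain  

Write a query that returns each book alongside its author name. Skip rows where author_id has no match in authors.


INNER JOIN keeps only books rows whose author_id matches an id in authors. Walk through each book:
  - book 1 (Northern Lights): author_id=2 -> matches Scott
  - book 2 (Stone Bridges): author_id=2 -> matches Scott
  - book 3 (Quiet Streets): author_id=5 -> matches Hall
  - book 4 (Falling Leaves): author_id=NULL, no match -> dropped
  - book 5 (The Iron Gate): author_id=5 -> matches Hall
  - book 6 (Empty Rooms): author_id=2 -> matches Scott
So 1 of 6 rows is dropped.

SQL:
SELECT a.title, b.name AS author
FROM books a
INNER JOIN authors b ON a.author_id = b.id

Result:
title           | author
----------------+-------
Northern Lights | Scott 
Stone Bridges   | Scott 
Quiet Streets   | Hall  
The Iron Gate   | Hall  
Empty Rooms     | Scott 


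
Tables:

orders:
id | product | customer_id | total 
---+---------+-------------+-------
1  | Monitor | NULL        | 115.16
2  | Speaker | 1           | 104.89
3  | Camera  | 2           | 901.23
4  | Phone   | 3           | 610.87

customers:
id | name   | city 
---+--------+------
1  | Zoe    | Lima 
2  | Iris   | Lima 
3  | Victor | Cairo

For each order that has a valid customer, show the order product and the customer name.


INNER JOIN keeps only orders rows whose customer_id matches an id in customers. Walk through each order:
  - order 1 (Monitor): customer_id=NULL, no match -> dropped
  - order 2 (Speaker): customer_id=1 -> matches Zoe
  - order 3 (Camera): customer_id=2 -> matches Iris
  - order 4 (Phone): customer_id=3 -> matches Victor
So 1 of 4 rows is dropped.

SQL:
SELECT a.product, b.name AS customer
FROM orders a
INNER JOIN customers b ON a.customer_id = b.id

Result:
product | customer
--------+---------
Speaker | Zoe     
Camera  | Iris    
Phone   | Victor  


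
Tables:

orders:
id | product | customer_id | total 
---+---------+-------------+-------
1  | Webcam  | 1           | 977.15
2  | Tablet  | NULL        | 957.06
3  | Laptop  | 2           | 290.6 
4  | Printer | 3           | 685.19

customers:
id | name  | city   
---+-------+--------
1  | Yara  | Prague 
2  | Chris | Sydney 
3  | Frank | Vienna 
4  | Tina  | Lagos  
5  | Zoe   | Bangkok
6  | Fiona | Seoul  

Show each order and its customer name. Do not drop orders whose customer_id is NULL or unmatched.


LEFT JOIN keeps every row from orders (the left table); where customer_id has no match in customers, the customer columns become NULL. Walk through each order:
  - order 1 (Webcam): customer_id=1 -> matches Yara
  - order 2 (Tablet): customer_id=NULL, no match -> kept with NULL
  - order 3 (Laptop): customer_id=2 -> matches Chris
  - order 4 (Printer): customer_id=3 -> matches Frank
All 4 rows appear; 1 has NULL customer.

SQL:
SELECT a.product, b.name AS customer
FROM orders a
LEFT JOIN customers b ON a.customer_id = b.id

Result:
product | customer
--------+---------
Webcam  | Yara    
Tablet  | NULL    
Laptop  | Chris   
Printer | Frank   


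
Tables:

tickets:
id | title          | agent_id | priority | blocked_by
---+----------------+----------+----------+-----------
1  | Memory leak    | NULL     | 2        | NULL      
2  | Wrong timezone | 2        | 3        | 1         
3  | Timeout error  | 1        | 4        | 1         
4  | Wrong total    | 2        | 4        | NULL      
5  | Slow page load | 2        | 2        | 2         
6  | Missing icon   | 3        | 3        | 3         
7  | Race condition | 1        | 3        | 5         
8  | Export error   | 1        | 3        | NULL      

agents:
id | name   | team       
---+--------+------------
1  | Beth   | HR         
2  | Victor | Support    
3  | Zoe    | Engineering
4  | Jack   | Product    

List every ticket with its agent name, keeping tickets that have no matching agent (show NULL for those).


LEFT JOIN keeps every row from tickets (the left table); where agent_id has no match in agents, the agent columns become NULL. Walk through each ticket:
  - ticket 1 (Memory leak): agent_id=NULL, no match -> kept with NULL
  - ticket 2 (Wrong timezone): agent_id=2 -> matches Victor
  - ticket 3 (Timeout error): agent_id=1 -> matches Beth
  - ticket 4 (Wrong total): agent_id=2 -> matches Victor
  - ticket 5 (Slow page load): agent_id=2 -> matches Victor
  - ticket 6 (Missing icon): agent_id=3 -> matches Zoe
  - ticket 7 (Race condition): agent_id=1 -> matches Beth
  - ticket 8 (Export error): agent_id=1 -> matches Beth
All 8 rows appear; 1 has NULL agent.

SQL:
SELECT a.title, b.name AS agent
FROM tickets a
LEFT JOIN agents b ON a.agent_id = b.id

Result:
title          | agent 
---------------+-------
Memory leak    | NULL  
Wrong timezone | Victor
Timeout error  | Beth  
Wrong total    | Victor
Slow page load | Victor
Missing icon   | Zoe   
Race condition | Beth  
Export error   | Beth  


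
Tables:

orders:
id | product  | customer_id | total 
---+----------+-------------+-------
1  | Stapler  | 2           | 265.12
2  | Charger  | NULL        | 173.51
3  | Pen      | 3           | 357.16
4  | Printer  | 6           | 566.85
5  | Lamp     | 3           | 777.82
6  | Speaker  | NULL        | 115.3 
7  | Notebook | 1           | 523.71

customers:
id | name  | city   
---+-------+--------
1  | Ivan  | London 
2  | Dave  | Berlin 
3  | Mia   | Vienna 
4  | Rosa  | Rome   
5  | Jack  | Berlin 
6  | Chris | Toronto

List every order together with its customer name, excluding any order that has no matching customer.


INNER JOIN keeps only orders rows whose customer_id matches an id in customers. Walk through each order:
  - order 1 (Stapler): customer_id=2 -> matches Dave
  - order 2 (Charger): customer_id=NULL, no match -> dropped
  - order 3 (Pen): customer_id=3 -> matches Mia
  - order 4 (Printer): customer_id=6 -> matches Chris
  - order 5 (Lamp): customer_id=3 -> matches Mia
  - order 6 (Speaker): customer_id=NULL, no match -> dropped
  - order 7 (Notebook): customer_id=1 -> matches Ivan
So 2 of 7 rows are dropped.

SQL:
SELECT a.product, b.name AS customer
FROM orders a
INNER JOIN customers b ON a.customer_id = b.id

Result:
product  | customer
---------+---------
Stapler  | Dave    
Pen      | Mia     
Printer  | Chris   
Lamp     | Mia     
Notebook | Ivan    


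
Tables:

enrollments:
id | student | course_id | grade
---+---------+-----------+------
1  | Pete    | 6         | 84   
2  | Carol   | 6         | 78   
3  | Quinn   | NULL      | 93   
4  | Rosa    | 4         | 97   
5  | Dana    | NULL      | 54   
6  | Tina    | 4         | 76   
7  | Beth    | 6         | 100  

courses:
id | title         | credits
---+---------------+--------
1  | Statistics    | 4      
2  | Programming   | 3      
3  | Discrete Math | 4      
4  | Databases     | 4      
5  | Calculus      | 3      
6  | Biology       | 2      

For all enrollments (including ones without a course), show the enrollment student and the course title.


LEFT JOIN keeps every row from enrollments (the left table); where course_id has no match in courses, the course columns become NULL. Walk through each enrollment:
  - enrollment 1 (Pete): course_id=6 -> matches Biology
  - enrollment 2 (Carol): course_id=6 -> matches Biology
  - enrollment 3 (Quinn): course_id=NULL, no match -> kept with NULL
  - enrollment 4 (Rosa): course_id=4 -> matches Databases
  - enrollment 5 (Dana): course_id=NULL, no match -> kept with NULL
  - enrollment 6 (Tina): course_id=4 -> matches Databases
  - enrollment 7 (Beth): course_id=6 -> matches Biology
All 7 rows appear; 2 have NULL course.

SQL:
SELECT a.student, b.title AS course
FROM enrollments a
LEFT JOIN courses b ON a.course_id = b.id

Result:
student | course   
--------+----------
Pete    | Biology  
Carol   | Biology  
Quinn   | NULL     
Rosa    | Databases
Dana    | NULL     
Tina    | Databases
Beth    | Biology  


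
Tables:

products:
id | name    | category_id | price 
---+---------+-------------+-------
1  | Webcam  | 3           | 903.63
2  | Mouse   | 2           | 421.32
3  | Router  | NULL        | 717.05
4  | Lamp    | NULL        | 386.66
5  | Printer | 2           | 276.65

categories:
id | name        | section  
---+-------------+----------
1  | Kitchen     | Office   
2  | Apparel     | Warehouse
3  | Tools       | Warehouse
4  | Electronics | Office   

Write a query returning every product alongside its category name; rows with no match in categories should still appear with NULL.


LEFT JOIN keeps every row from products (the left table); where category_id has no match in categories, the category columns become NULL. Walk through each product:
  - product 1 (Webcam): category_id=3 -> matches Tools
  - product 2 (Mouse): category_id=2 -> matches Apparel
  - product 3 (Router): category_id=NULL, no match -> kept with NULL
  - product 4 (Lamp): category_id=NULL, no match -> kept with NULL
  - product 5 (Printer): category_id=2 -> matches Apparel
All 5 rows appear; 2 have NULL category.

SQL:
SELECT a.name, b.name AS category
FROM products a
LEFT JOIN categories b ON a.category_id = b.id

Result:
name    | category
--------+---------
Webcam  | Tools   
Mouse   | Apparel 
Router  | NULL    
Lamp    | NULL    
Printer | Apparel 


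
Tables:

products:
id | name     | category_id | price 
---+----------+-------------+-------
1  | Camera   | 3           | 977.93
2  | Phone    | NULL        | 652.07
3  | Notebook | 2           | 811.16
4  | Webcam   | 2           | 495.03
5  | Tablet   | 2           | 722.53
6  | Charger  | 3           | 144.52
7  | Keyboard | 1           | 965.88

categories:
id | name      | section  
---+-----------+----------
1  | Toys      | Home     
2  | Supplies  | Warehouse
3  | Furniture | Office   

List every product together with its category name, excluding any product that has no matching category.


INNER JOIN keeps only products rows whose category_id matches an id in categories. Walk through each product:
  - product 1 (Camera): category_id=3 -> matches Furniture
  - product 2 (Phone): category_id=NULL, no match -> dropped
  - product 3 (Notebook): category_id=2 -> matches Supplies
  - product 4 (Webcam): category_id=2 -> matches Supplies
  - product 5 (Tablet): category_id=2 -> matches Supplies
  - product 6 (Charger): category_id=3 -> matches Furniture
  - product 7 (Keyboard): category_id=1 -> matches Toys
So 1 of 7 rows is dropped.

SQL:
SELECT a.name, b.name AS category
FROM products a
INNER JOIN categories b ON a.category_id = b.id

Result:
name     | category 
---------+----------
Camera   | Furniture
Notebook | Supplies 
Webcam   | Supplies 
Tablet   | Supplies 
Charger  | Furniture
Keyboard | Toys     


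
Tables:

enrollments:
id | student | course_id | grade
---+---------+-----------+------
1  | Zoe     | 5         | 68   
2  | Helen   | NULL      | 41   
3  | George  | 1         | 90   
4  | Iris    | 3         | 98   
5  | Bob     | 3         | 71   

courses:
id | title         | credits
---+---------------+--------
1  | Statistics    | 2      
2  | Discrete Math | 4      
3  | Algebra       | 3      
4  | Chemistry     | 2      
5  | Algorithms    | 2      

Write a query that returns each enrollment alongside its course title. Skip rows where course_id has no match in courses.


INNER JOIN keeps only enrollments rows whose course_id matches an id in courses. Walk through each enrollment:
  - enrollment 1 (Zoe): course_id=5 -> matches Algorithms
  - enrollment 2 (Helen): course_id=NULL, no match -> dropped
  - enrollment 3 (George): course_id=1 -> matches Statistics
  - enrollment 4 (Iris): course_id=3 -> matches Algebra
  - enrollment 5 (Bob): course_id=3 -> matches Algebra
So 1 of 5 rows is dropped.

SQL:
SELECT a.student, b.title AS course
FROM enrollments a
INNER JOIN courses b ON a.course_id = b.id

Result:
student | course    
--------+-----------
Zoe     | Algorithms
George  | Statistics
Iris    | Algebra   
Bob     | Algebra   


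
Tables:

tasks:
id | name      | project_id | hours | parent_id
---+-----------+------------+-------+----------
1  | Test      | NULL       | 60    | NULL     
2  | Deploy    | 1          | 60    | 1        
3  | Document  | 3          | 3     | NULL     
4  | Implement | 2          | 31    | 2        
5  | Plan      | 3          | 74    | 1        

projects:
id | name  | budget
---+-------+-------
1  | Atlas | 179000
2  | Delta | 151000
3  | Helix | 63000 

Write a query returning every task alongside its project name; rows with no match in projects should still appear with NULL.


LEFT JOIN keeps every row from tasks (the left table); where project_id has no match in projects, the project columns become NULL. Walk through each task:
  - task 1 (Test): project_id=NULL, no match -> kept with NULL
  - task 2 (Deploy): project_id=1 -> matches Atlas
  - task 3 (Document): project_id=3 -> matches Helix
  - task 4 (Implement): project_id=2 -> matches Delta
  - task 5 (Plan): project_id=3 -> matches Helix
All 5 rows appear; 1 has NULL project.

SQL:
SELECT a.name, b.name AS project
FROM tasks a
LEFT JOIN projects b ON a.project_id = b.id

Result:
name      | project
----------+--------
Test      | NULL   
Deploy    | Atlas  
Document  | Helix  
Implement | Delta  
Plan      | Helix  


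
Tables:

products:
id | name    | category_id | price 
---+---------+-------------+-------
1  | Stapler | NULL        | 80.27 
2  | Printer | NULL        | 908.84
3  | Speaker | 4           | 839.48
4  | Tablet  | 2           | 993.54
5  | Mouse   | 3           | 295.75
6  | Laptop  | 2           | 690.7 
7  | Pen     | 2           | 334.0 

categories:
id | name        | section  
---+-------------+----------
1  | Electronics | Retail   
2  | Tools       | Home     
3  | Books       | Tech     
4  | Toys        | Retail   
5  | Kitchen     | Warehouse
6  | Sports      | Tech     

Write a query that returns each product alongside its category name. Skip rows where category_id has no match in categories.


INNER JOIN keeps only products rows whose category_id matches an id in categories. Walk through each product:
  - product 1 (Stapler): category_id=NULL, no match -> dropped
  - product 2 (Printer): category_id=NULL, no match -> dropped
  - product 3 (Speaker): category_id=4 -> matches Toys
  - product 4 (Tablet): category_id=2 -> matches Tools
  - product 5 (Mouse): category_id=3 -> matches Books
  - product 6 (Laptop): category_id=2 -> matches Tools
  - product 7 (Pen): category_id=2 -> matches Tools
So 2 of 7 rows are dropped.

SQL:
SELECT a.name, b.name AS category
FROM products a
INNER JOIN categories b ON a.category_id = b.id

Result:
name    | category
--------+---------
Speaker | Toys    
Tablet  | Tools   
Mouse   | Books   
Laptop  | Tools   
Pen     | Tools   


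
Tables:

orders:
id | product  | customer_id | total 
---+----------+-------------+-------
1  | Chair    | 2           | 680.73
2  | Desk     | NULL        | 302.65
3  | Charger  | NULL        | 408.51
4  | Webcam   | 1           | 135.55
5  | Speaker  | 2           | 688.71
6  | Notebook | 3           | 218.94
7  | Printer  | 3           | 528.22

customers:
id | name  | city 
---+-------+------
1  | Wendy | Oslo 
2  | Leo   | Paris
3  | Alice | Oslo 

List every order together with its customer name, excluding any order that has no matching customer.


INNER JOIN keeps only orders rows whose customer_id matches an id in customers. Walk through each order:
  - order 1 (Chair): customer_id=2 -> matches Leo
  - order 2 (Desk): customer_id=NULL, no match -> dropped
  - order 3 (Charger): customer_id=NULL, no match -> dropped
  - order 4 (Webcam): customer_id=1 -> matches Wendy
  - order 5 (Speaker): customer_id=2 -> matches Leo
  - order 6 (Notebook): customer_id=3 -> matches Alice
  - order 7 (Printer): customer_id=3 -> matches Alice
So 2 of 7 rows are dropped.

SQL:
SELECT a.product, b.name AS customer
FROM orders a
INNER JOIN customers b ON a.customer_id = b.id

Result:
product  | customer
---------+---------
Chair    | Leo     
Webcam   | Wendy   
Speaker  | Leo     
Notebook | Alice   
Printer  | Alice   


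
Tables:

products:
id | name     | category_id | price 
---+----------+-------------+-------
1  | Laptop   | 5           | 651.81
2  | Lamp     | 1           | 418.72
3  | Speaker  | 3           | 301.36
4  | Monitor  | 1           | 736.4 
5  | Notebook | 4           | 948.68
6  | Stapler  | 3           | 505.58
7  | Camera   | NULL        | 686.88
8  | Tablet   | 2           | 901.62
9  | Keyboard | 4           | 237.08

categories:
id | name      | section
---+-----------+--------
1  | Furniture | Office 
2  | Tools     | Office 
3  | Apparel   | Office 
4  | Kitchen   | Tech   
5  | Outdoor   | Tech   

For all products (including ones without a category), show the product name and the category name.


LEFT JOIN keeps every row from products (the left table); where category_id has no match in categories, the category columns become NULL. Walk through each product:
  - product 1 (Laptop): category_id=5 -> matches Outdoor
  - product 2 (Lamp): category_id=1 -> matches Furniture
  - product 3 (Speaker): category_id=3 -> matches Apparel
  - product 4 (Monitor): category_id=1 -> matches Furniture
  - product 5 (Notebook): category_id=4 -> matches Kitchen
  - product 6 (Stapler): category_id=3 -> matches Apparel
  - product 7 (Camera): category_id=NULL, no match -> kept with NULL
  - product 8 (Tablet): category_id=2 -> matches Tools
  - product 9 (Keyboard): category_id=4 -> matches Kitchen
All 9 rows appear; 1 has NULL category.

SQL:
SELECT a.name, b.name AS category
FROM products a
LEFT JOIN categories b ON a.category_id = b.id

Result:
name     | category 
---------+----------
Laptop   | Outdoor  
Lamp     | Furniture
Speaker  | Apparel  
Monitor  | Furniture
Notebook | Kitchen  
Stapler  | Apparel  
Camera   | NULL     
Tablet   | Tools    
Keyboard | Kitchen  


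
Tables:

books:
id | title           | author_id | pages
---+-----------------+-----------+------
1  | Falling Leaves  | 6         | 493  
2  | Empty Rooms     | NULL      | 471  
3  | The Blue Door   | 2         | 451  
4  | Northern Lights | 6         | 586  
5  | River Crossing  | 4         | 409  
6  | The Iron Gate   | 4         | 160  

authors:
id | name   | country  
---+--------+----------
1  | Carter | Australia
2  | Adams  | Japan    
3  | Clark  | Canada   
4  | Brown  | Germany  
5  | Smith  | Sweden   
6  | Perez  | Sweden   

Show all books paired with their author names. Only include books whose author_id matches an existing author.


INNER JOIN keeps only books rows whose author_id matches an id in authors. Walk through each book:
  - book 1 (Falling Leaves): author_id=6 -> matches Perez
  - book 2 (Empty Rooms): author_id=NULL, no match -> dropped
  - book 3 (The Blue Door): author_id=2 -> matches Adams
  - book 4 (Northern Lights): author_id=6 -> matches Perez
  - book 5 (River Crossing): author_id=4 -> matches Brown
  - book 6 (The Iron Gate): author_id=4 -> matches Brown
So 1 of 6 rows is dropped.

SQL:
SELECT a.title, b.name AS author
FROM books a
INNER JOIN authors b ON a.author_id = b.id

Result:
title           | author
----------------+-------
Falling Leaves  | Perez 
The Blue Door   | Adams 
Northern Lights | Perez 
River Crossing  | Brown 
The Iron Gate   | Brown 


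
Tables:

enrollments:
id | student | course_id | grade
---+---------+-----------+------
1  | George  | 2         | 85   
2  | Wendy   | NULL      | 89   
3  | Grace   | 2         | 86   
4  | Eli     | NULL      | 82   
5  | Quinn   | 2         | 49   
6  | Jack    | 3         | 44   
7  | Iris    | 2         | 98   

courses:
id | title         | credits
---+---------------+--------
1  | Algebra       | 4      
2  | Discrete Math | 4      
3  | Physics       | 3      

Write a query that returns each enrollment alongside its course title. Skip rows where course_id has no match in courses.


INNER JOIN keeps only enrollments rows whose course_id matches an id in courses. Walk through each enrollment:
  - enrollment 1 (George): course_id=2 -> matches Discrete Math
  - enrollment 2 (Wendy): course_id=NULL, no match -> dropped
  - enrollment 3 (Grace): course_id=2 -> matches Discrete Math
  - enrollment 4 (Eli): course_id=NULL, no match -> dropped
  - enrollment 5 (Quinn): course_id=2 -> matches Discrete Math
  - enrollment 6 (Jack): course_id=3 -> matches Physics
  - enrollment 7 (Iris): course_id=2 -> matches Discrete Math
So 2 of 7 rows are dropped.

SQL:
SELECT a.student, b.title AS course
FROM enrollments a
INNER JOIN courses b ON a.course_id = b.id

Result:
student | course       
--------+--------------
George  | Discrete Math
Grace   | Discrete Math
Quinn   | Discrete Math
Jack    | Physics      
Iris    | Discrete Math


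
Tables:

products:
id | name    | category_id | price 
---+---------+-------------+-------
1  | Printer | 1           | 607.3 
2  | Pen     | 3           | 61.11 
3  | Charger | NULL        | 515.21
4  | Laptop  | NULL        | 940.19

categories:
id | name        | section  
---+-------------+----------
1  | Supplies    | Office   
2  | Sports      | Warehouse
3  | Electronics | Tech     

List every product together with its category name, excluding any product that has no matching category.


INNER JOIN keeps only products rows whose category_id matches an id in categories. Walk through each product:
  - product 1 (Printer): category_id=1 -> matches Supplies
  - product 2 (Pen): category_id=3 -> matches Electronics
  - product 3 (Charger): category_id=NULL, no match -> dropped
  - product 4 (Laptop): category_id=NULL, no match -> dropped
So 2 of 4 rows are dropped.

SQL:
SELECT a.name, b.name AS category
FROM products a
INNER JOIN categories b ON a.category_id = b.id

Result:
name    | category   
--------+------------
Printer | Supplies   
Pen     | Electronics
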